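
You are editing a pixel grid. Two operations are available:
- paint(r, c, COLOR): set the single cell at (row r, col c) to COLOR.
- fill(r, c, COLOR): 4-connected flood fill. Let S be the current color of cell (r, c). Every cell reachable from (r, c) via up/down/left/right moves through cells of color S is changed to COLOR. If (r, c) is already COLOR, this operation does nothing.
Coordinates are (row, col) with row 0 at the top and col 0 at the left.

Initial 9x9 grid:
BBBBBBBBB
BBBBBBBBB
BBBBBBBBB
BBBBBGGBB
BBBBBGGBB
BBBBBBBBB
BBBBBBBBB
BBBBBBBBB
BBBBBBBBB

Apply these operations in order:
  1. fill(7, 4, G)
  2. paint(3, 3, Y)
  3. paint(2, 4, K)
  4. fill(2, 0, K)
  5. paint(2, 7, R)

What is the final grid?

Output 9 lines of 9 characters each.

After op 1 fill(7,4,G) [77 cells changed]:
GGGGGGGGG
GGGGGGGGG
GGGGGGGGG
GGGGGGGGG
GGGGGGGGG
GGGGGGGGG
GGGGGGGGG
GGGGGGGGG
GGGGGGGGG
After op 2 paint(3,3,Y):
GGGGGGGGG
GGGGGGGGG
GGGGGGGGG
GGGYGGGGG
GGGGGGGGG
GGGGGGGGG
GGGGGGGGG
GGGGGGGGG
GGGGGGGGG
After op 3 paint(2,4,K):
GGGGGGGGG
GGGGGGGGG
GGGGKGGGG
GGGYGGGGG
GGGGGGGGG
GGGGGGGGG
GGGGGGGGG
GGGGGGGGG
GGGGGGGGG
After op 4 fill(2,0,K) [79 cells changed]:
KKKKKKKKK
KKKKKKKKK
KKKKKKKKK
KKKYKKKKK
KKKKKKKKK
KKKKKKKKK
KKKKKKKKK
KKKKKKKKK
KKKKKKKKK
After op 5 paint(2,7,R):
KKKKKKKKK
KKKKKKKKK
KKKKKKKRK
KKKYKKKKK
KKKKKKKKK
KKKKKKKKK
KKKKKKKKK
KKKKKKKKK
KKKKKKKKK

Answer: KKKKKKKKK
KKKKKKKKK
KKKKKKKRK
KKKYKKKKK
KKKKKKKKK
KKKKKKKKK
KKKKKKKKK
KKKKKKKKK
KKKKKKKKK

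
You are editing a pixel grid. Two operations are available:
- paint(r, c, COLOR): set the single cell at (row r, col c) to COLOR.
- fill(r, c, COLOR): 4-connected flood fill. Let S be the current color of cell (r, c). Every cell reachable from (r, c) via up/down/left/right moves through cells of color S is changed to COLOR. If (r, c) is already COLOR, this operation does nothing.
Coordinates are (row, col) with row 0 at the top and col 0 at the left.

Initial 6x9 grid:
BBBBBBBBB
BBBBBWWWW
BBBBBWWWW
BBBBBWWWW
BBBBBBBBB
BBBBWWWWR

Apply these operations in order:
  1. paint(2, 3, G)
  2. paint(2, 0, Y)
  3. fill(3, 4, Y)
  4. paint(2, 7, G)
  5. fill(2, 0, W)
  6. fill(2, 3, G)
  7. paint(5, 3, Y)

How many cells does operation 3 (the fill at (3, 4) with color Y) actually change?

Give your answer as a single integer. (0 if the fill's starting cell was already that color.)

After op 1 paint(2,3,G):
BBBBBBBBB
BBBBBWWWW
BBBGBWWWW
BBBBBWWWW
BBBBBBBBB
BBBBWWWWR
After op 2 paint(2,0,Y):
BBBBBBBBB
BBBBBWWWW
YBBGBWWWW
BBBBBWWWW
BBBBBBBBB
BBBBWWWWR
After op 3 fill(3,4,Y) [35 cells changed]:
YYYYYYYYY
YYYYYWWWW
YYYGYWWWW
YYYYYWWWW
YYYYYYYYY
YYYYWWWWR

Answer: 35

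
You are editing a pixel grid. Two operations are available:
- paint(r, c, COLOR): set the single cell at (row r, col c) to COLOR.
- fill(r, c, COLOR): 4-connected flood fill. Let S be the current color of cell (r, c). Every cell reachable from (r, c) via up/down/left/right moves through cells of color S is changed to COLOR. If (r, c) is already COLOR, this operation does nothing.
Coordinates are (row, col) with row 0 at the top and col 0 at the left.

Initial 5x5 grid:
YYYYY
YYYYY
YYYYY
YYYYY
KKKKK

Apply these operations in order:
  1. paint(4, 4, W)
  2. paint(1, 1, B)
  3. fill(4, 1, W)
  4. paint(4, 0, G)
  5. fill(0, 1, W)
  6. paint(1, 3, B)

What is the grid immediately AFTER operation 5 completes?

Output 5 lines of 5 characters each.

After op 1 paint(4,4,W):
YYYYY
YYYYY
YYYYY
YYYYY
KKKKW
After op 2 paint(1,1,B):
YYYYY
YBYYY
YYYYY
YYYYY
KKKKW
After op 3 fill(4,1,W) [4 cells changed]:
YYYYY
YBYYY
YYYYY
YYYYY
WWWWW
After op 4 paint(4,0,G):
YYYYY
YBYYY
YYYYY
YYYYY
GWWWW
After op 5 fill(0,1,W) [19 cells changed]:
WWWWW
WBWWW
WWWWW
WWWWW
GWWWW

Answer: WWWWW
WBWWW
WWWWW
WWWWW
GWWWW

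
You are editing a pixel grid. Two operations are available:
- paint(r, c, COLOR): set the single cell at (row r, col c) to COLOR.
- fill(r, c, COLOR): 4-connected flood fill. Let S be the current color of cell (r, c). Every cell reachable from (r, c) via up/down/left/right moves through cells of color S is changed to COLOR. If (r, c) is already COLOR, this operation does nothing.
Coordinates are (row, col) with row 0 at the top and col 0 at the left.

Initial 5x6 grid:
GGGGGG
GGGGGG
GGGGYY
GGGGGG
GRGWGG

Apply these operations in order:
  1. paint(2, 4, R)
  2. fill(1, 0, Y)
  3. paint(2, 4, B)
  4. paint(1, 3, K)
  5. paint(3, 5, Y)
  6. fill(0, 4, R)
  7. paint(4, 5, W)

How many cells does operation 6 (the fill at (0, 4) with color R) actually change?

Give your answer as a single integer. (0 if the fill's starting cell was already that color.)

After op 1 paint(2,4,R):
GGGGGG
GGGGGG
GGGGRY
GGGGGG
GRGWGG
After op 2 fill(1,0,Y) [26 cells changed]:
YYYYYY
YYYYYY
YYYYRY
YYYYYY
YRYWYY
After op 3 paint(2,4,B):
YYYYYY
YYYYYY
YYYYBY
YYYYYY
YRYWYY
After op 4 paint(1,3,K):
YYYYYY
YYYKYY
YYYYBY
YYYYYY
YRYWYY
After op 5 paint(3,5,Y):
YYYYYY
YYYKYY
YYYYBY
YYYYYY
YRYWYY
After op 6 fill(0,4,R) [26 cells changed]:
RRRRRR
RRRKRR
RRRRBR
RRRRRR
RRRWRR

Answer: 26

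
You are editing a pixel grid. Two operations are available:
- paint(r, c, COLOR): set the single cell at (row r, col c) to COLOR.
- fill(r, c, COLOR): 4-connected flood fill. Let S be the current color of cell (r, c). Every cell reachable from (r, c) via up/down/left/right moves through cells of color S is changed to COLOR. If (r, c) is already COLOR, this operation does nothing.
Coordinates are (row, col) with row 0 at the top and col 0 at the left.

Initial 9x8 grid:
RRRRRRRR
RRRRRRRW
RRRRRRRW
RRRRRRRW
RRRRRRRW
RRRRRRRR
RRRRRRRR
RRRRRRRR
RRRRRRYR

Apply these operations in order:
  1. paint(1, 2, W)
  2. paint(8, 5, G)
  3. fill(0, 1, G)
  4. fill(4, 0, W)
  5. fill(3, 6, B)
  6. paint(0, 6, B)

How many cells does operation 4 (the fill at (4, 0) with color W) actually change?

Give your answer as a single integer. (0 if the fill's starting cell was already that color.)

Answer: 66

Derivation:
After op 1 paint(1,2,W):
RRRRRRRR
RRWRRRRW
RRRRRRRW
RRRRRRRW
RRRRRRRW
RRRRRRRR
RRRRRRRR
RRRRRRRR
RRRRRRYR
After op 2 paint(8,5,G):
RRRRRRRR
RRWRRRRW
RRRRRRRW
RRRRRRRW
RRRRRRRW
RRRRRRRR
RRRRRRRR
RRRRRRRR
RRRRRGYR
After op 3 fill(0,1,G) [65 cells changed]:
GGGGGGGG
GGWGGGGW
GGGGGGGW
GGGGGGGW
GGGGGGGW
GGGGGGGG
GGGGGGGG
GGGGGGGG
GGGGGGYG
After op 4 fill(4,0,W) [66 cells changed]:
WWWWWWWW
WWWWWWWW
WWWWWWWW
WWWWWWWW
WWWWWWWW
WWWWWWWW
WWWWWWWW
WWWWWWWW
WWWWWWYW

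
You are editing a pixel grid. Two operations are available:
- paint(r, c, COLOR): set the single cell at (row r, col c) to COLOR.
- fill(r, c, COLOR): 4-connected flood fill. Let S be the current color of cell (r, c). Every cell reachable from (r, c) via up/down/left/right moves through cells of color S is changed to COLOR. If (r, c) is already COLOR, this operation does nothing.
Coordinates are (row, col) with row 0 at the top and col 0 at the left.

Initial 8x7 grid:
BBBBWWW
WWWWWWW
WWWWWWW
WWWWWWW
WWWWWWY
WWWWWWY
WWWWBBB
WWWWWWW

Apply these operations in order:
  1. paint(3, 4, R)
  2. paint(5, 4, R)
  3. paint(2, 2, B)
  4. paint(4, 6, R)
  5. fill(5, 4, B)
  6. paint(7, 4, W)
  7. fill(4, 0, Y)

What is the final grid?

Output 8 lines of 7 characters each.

After op 1 paint(3,4,R):
BBBBWWW
WWWWWWW
WWWWWWW
WWWWRWW
WWWWWWY
WWWWWWY
WWWWBBB
WWWWWWW
After op 2 paint(5,4,R):
BBBBWWW
WWWWWWW
WWWWWWW
WWWWRWW
WWWWWWY
WWWWRWY
WWWWBBB
WWWWWWW
After op 3 paint(2,2,B):
BBBBWWW
WWWWWWW
WWBWWWW
WWWWRWW
WWWWWWY
WWWWRWY
WWWWBBB
WWWWWWW
After op 4 paint(4,6,R):
BBBBWWW
WWWWWWW
WWBWWWW
WWWWRWW
WWWWWWR
WWWWRWY
WWWWBBB
WWWWWWW
After op 5 fill(5,4,B) [1 cells changed]:
BBBBWWW
WWWWWWW
WWBWWWW
WWWWRWW
WWWWWWR
WWWWBWY
WWWWBBB
WWWWWWW
After op 6 paint(7,4,W):
BBBBWWW
WWWWWWW
WWBWWWW
WWWWRWW
WWWWWWR
WWWWBWY
WWWWBBB
WWWWWWW
After op 7 fill(4,0,Y) [44 cells changed]:
BBBBYYY
YYYYYYY
YYBYYYY
YYYYRYY
YYYYYYR
YYYYBYY
YYYYBBB
YYYYYYY

Answer: BBBBYYY
YYYYYYY
YYBYYYY
YYYYRYY
YYYYYYR
YYYYBYY
YYYYBBB
YYYYYYY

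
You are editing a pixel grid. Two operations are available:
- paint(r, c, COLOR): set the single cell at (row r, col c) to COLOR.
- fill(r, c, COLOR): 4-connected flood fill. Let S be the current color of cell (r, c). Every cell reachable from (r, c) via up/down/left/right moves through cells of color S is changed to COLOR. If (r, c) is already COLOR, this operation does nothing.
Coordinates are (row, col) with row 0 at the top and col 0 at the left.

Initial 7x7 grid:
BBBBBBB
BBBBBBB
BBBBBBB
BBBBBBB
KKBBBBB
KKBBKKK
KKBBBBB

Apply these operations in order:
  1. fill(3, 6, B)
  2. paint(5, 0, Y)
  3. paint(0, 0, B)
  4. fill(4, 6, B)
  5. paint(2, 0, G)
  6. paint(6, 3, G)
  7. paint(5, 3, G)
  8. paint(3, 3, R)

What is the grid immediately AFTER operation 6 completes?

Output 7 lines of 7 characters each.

Answer: BBBBBBB
BBBBBBB
GBBBBBB
BBBBBBB
KKBBBBB
YKBBKKK
KKBGBBB

Derivation:
After op 1 fill(3,6,B) [0 cells changed]:
BBBBBBB
BBBBBBB
BBBBBBB
BBBBBBB
KKBBBBB
KKBBKKK
KKBBBBB
After op 2 paint(5,0,Y):
BBBBBBB
BBBBBBB
BBBBBBB
BBBBBBB
KKBBBBB
YKBBKKK
KKBBBBB
After op 3 paint(0,0,B):
BBBBBBB
BBBBBBB
BBBBBBB
BBBBBBB
KKBBBBB
YKBBKKK
KKBBBBB
After op 4 fill(4,6,B) [0 cells changed]:
BBBBBBB
BBBBBBB
BBBBBBB
BBBBBBB
KKBBBBB
YKBBKKK
KKBBBBB
After op 5 paint(2,0,G):
BBBBBBB
BBBBBBB
GBBBBBB
BBBBBBB
KKBBBBB
YKBBKKK
KKBBBBB
After op 6 paint(6,3,G):
BBBBBBB
BBBBBBB
GBBBBBB
BBBBBBB
KKBBBBB
YKBBKKK
KKBGBBB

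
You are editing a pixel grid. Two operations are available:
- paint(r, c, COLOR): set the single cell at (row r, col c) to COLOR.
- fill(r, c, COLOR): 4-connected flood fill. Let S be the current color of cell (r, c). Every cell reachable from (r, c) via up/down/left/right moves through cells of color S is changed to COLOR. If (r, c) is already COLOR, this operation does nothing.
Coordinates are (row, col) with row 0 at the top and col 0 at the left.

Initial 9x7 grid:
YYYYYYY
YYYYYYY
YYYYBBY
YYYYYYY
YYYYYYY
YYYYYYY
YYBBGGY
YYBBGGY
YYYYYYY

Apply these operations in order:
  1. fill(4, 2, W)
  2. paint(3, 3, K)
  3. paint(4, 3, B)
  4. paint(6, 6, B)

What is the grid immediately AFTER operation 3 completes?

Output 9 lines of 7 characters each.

Answer: WWWWWWW
WWWWWWW
WWWWBBW
WWWKWWW
WWWBWWW
WWWWWWW
WWBBGGW
WWBBGGW
WWWWWWW

Derivation:
After op 1 fill(4,2,W) [53 cells changed]:
WWWWWWW
WWWWWWW
WWWWBBW
WWWWWWW
WWWWWWW
WWWWWWW
WWBBGGW
WWBBGGW
WWWWWWW
After op 2 paint(3,3,K):
WWWWWWW
WWWWWWW
WWWWBBW
WWWKWWW
WWWWWWW
WWWWWWW
WWBBGGW
WWBBGGW
WWWWWWW
After op 3 paint(4,3,B):
WWWWWWW
WWWWWWW
WWWWBBW
WWWKWWW
WWWBWWW
WWWWWWW
WWBBGGW
WWBBGGW
WWWWWWW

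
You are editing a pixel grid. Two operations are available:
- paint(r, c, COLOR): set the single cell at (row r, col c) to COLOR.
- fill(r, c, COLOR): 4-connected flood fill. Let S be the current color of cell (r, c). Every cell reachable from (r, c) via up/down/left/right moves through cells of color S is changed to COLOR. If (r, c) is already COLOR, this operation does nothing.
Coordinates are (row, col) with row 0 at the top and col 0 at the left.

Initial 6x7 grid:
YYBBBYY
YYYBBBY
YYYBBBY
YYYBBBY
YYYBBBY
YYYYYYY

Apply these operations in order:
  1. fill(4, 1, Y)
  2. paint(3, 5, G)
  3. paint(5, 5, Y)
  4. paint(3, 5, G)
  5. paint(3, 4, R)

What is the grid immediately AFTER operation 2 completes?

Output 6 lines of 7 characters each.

Answer: YYBBBYY
YYYBBBY
YYYBBBY
YYYBBGY
YYYBBBY
YYYYYYY

Derivation:
After op 1 fill(4,1,Y) [0 cells changed]:
YYBBBYY
YYYBBBY
YYYBBBY
YYYBBBY
YYYBBBY
YYYYYYY
After op 2 paint(3,5,G):
YYBBBYY
YYYBBBY
YYYBBBY
YYYBBGY
YYYBBBY
YYYYYYY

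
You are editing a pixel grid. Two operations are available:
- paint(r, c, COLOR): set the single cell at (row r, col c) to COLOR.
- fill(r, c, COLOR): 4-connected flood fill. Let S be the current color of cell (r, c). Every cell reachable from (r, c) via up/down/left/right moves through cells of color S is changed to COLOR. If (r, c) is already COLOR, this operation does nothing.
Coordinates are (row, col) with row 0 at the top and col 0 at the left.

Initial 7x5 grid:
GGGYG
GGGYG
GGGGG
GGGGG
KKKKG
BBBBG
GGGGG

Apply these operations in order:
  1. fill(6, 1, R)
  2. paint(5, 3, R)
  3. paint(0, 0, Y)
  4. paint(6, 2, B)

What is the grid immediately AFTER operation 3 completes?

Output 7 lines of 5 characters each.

Answer: YRRYR
RRRYR
RRRRR
RRRRR
KKKKR
BBBRR
RRRRR

Derivation:
After op 1 fill(6,1,R) [25 cells changed]:
RRRYR
RRRYR
RRRRR
RRRRR
KKKKR
BBBBR
RRRRR
After op 2 paint(5,3,R):
RRRYR
RRRYR
RRRRR
RRRRR
KKKKR
BBBRR
RRRRR
After op 3 paint(0,0,Y):
YRRYR
RRRYR
RRRRR
RRRRR
KKKKR
BBBRR
RRRRR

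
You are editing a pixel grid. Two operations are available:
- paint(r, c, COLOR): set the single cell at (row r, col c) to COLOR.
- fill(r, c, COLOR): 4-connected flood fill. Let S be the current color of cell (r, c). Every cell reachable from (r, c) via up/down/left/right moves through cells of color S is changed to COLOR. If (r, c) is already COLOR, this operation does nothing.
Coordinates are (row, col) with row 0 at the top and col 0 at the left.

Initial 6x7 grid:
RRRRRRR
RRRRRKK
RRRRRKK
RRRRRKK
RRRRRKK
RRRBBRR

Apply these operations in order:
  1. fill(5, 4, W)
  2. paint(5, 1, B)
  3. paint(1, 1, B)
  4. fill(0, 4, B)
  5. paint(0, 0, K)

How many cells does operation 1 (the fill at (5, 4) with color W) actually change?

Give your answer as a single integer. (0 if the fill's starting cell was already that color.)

After op 1 fill(5,4,W) [2 cells changed]:
RRRRRRR
RRRRRKK
RRRRRKK
RRRRRKK
RRRRRKK
RRRWWRR

Answer: 2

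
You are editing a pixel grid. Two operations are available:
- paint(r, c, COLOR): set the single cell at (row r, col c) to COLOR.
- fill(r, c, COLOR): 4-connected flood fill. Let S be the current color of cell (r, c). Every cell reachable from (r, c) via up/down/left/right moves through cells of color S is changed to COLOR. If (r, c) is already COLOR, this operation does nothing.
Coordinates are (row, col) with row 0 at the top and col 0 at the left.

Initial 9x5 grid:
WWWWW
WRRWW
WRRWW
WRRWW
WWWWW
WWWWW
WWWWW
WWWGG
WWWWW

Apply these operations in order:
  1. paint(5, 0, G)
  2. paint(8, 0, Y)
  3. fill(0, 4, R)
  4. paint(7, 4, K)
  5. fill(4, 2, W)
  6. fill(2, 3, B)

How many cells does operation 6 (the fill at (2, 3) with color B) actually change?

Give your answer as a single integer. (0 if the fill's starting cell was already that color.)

Answer: 41

Derivation:
After op 1 paint(5,0,G):
WWWWW
WRRWW
WRRWW
WRRWW
WWWWW
GWWWW
WWWWW
WWWGG
WWWWW
After op 2 paint(8,0,Y):
WWWWW
WRRWW
WRRWW
WRRWW
WWWWW
GWWWW
WWWWW
WWWGG
YWWWW
After op 3 fill(0,4,R) [35 cells changed]:
RRRRR
RRRRR
RRRRR
RRRRR
RRRRR
GRRRR
RRRRR
RRRGG
YRRRR
After op 4 paint(7,4,K):
RRRRR
RRRRR
RRRRR
RRRRR
RRRRR
GRRRR
RRRRR
RRRGK
YRRRR
After op 5 fill(4,2,W) [41 cells changed]:
WWWWW
WWWWW
WWWWW
WWWWW
WWWWW
GWWWW
WWWWW
WWWGK
YWWWW
After op 6 fill(2,3,B) [41 cells changed]:
BBBBB
BBBBB
BBBBB
BBBBB
BBBBB
GBBBB
BBBBB
BBBGK
YBBBB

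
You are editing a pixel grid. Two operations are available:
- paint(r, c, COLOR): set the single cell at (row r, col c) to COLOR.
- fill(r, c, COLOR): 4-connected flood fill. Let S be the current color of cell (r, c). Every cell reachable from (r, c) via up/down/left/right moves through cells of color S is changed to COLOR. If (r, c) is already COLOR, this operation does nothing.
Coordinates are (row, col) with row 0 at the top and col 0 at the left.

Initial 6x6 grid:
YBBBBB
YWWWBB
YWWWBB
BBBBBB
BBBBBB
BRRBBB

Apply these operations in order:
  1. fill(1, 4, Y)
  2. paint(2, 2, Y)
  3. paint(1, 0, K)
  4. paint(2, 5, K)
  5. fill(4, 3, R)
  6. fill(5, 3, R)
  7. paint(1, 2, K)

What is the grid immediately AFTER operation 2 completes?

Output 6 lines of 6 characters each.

After op 1 fill(1,4,Y) [25 cells changed]:
YYYYYY
YWWWYY
YWWWYY
YYYYYY
YYYYYY
YRRYYY
After op 2 paint(2,2,Y):
YYYYYY
YWWWYY
YWYWYY
YYYYYY
YYYYYY
YRRYYY

Answer: YYYYYY
YWWWYY
YWYWYY
YYYYYY
YYYYYY
YRRYYY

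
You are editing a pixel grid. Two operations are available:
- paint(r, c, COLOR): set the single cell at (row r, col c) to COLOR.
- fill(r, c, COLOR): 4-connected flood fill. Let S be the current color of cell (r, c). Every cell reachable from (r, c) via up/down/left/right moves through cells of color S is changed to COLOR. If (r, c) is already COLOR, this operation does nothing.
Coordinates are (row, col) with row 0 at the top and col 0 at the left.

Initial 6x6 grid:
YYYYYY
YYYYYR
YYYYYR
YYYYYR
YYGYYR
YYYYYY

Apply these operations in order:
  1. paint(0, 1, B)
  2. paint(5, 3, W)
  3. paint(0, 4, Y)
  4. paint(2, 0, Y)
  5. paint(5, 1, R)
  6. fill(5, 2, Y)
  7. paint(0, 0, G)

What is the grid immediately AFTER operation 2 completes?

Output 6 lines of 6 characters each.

After op 1 paint(0,1,B):
YBYYYY
YYYYYR
YYYYYR
YYYYYR
YYGYYR
YYYYYY
After op 2 paint(5,3,W):
YBYYYY
YYYYYR
YYYYYR
YYYYYR
YYGYYR
YYYWYY

Answer: YBYYYY
YYYYYR
YYYYYR
YYYYYR
YYGYYR
YYYWYY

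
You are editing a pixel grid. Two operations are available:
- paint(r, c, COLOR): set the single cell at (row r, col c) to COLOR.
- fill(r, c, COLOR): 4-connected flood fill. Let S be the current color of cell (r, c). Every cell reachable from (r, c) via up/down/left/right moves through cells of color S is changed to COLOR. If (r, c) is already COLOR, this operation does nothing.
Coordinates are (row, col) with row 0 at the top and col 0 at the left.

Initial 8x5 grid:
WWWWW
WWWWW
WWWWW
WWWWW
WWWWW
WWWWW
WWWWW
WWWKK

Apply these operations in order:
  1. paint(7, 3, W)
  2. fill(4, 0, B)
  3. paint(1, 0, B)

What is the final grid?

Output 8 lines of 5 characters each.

After op 1 paint(7,3,W):
WWWWW
WWWWW
WWWWW
WWWWW
WWWWW
WWWWW
WWWWW
WWWWK
After op 2 fill(4,0,B) [39 cells changed]:
BBBBB
BBBBB
BBBBB
BBBBB
BBBBB
BBBBB
BBBBB
BBBBK
After op 3 paint(1,0,B):
BBBBB
BBBBB
BBBBB
BBBBB
BBBBB
BBBBB
BBBBB
BBBBK

Answer: BBBBB
BBBBB
BBBBB
BBBBB
BBBBB
BBBBB
BBBBB
BBBBK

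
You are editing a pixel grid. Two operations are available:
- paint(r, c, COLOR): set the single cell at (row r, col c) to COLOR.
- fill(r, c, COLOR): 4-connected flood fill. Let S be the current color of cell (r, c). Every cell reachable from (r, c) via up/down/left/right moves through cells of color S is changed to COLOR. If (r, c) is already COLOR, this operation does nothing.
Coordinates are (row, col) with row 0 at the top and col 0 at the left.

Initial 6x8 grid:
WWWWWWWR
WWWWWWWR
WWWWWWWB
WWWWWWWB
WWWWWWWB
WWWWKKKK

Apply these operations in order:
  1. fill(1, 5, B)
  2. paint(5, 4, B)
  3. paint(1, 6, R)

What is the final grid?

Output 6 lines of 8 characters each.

Answer: BBBBBBBR
BBBBBBRR
BBBBBBBB
BBBBBBBB
BBBBBBBB
BBBBBKKK

Derivation:
After op 1 fill(1,5,B) [39 cells changed]:
BBBBBBBR
BBBBBBBR
BBBBBBBB
BBBBBBBB
BBBBBBBB
BBBBKKKK
After op 2 paint(5,4,B):
BBBBBBBR
BBBBBBBR
BBBBBBBB
BBBBBBBB
BBBBBBBB
BBBBBKKK
After op 3 paint(1,6,R):
BBBBBBBR
BBBBBBRR
BBBBBBBB
BBBBBBBB
BBBBBBBB
BBBBBKKK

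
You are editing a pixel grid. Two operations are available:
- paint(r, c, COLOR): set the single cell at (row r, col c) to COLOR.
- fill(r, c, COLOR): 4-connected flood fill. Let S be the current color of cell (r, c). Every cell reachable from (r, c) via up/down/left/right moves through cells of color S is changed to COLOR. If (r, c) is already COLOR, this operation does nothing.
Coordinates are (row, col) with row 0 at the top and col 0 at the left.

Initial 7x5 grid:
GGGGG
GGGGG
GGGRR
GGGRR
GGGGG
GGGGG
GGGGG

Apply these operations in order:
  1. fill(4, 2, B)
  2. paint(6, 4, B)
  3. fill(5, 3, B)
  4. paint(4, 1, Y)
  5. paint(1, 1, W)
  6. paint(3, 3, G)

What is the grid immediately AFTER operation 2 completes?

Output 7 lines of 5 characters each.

Answer: BBBBB
BBBBB
BBBRR
BBBRR
BBBBB
BBBBB
BBBBB

Derivation:
After op 1 fill(4,2,B) [31 cells changed]:
BBBBB
BBBBB
BBBRR
BBBRR
BBBBB
BBBBB
BBBBB
After op 2 paint(6,4,B):
BBBBB
BBBBB
BBBRR
BBBRR
BBBBB
BBBBB
BBBBB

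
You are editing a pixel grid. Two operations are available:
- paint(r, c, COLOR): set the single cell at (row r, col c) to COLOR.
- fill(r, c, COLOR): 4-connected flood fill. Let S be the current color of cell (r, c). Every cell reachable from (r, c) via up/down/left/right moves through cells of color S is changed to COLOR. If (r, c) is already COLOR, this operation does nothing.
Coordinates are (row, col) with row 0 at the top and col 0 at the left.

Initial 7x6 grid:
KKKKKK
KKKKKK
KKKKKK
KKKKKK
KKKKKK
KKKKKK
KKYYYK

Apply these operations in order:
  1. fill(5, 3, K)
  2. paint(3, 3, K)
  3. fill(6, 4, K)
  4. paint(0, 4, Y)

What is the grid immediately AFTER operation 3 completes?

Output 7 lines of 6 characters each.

Answer: KKKKKK
KKKKKK
KKKKKK
KKKKKK
KKKKKK
KKKKKK
KKKKKK

Derivation:
After op 1 fill(5,3,K) [0 cells changed]:
KKKKKK
KKKKKK
KKKKKK
KKKKKK
KKKKKK
KKKKKK
KKYYYK
After op 2 paint(3,3,K):
KKKKKK
KKKKKK
KKKKKK
KKKKKK
KKKKKK
KKKKKK
KKYYYK
After op 3 fill(6,4,K) [3 cells changed]:
KKKKKK
KKKKKK
KKKKKK
KKKKKK
KKKKKK
KKKKKK
KKKKKK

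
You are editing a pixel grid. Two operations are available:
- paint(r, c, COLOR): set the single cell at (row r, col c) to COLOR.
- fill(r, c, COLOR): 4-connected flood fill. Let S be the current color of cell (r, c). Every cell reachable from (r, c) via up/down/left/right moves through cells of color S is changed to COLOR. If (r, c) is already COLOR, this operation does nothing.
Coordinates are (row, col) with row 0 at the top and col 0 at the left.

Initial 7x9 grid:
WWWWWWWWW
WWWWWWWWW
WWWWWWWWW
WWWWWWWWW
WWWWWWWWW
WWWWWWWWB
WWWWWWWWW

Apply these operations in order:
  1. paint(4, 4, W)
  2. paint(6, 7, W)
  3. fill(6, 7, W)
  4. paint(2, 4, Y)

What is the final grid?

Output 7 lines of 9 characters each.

After op 1 paint(4,4,W):
WWWWWWWWW
WWWWWWWWW
WWWWWWWWW
WWWWWWWWW
WWWWWWWWW
WWWWWWWWB
WWWWWWWWW
After op 2 paint(6,7,W):
WWWWWWWWW
WWWWWWWWW
WWWWWWWWW
WWWWWWWWW
WWWWWWWWW
WWWWWWWWB
WWWWWWWWW
After op 3 fill(6,7,W) [0 cells changed]:
WWWWWWWWW
WWWWWWWWW
WWWWWWWWW
WWWWWWWWW
WWWWWWWWW
WWWWWWWWB
WWWWWWWWW
After op 4 paint(2,4,Y):
WWWWWWWWW
WWWWWWWWW
WWWWYWWWW
WWWWWWWWW
WWWWWWWWW
WWWWWWWWB
WWWWWWWWW

Answer: WWWWWWWWW
WWWWWWWWW
WWWWYWWWW
WWWWWWWWW
WWWWWWWWW
WWWWWWWWB
WWWWWWWWW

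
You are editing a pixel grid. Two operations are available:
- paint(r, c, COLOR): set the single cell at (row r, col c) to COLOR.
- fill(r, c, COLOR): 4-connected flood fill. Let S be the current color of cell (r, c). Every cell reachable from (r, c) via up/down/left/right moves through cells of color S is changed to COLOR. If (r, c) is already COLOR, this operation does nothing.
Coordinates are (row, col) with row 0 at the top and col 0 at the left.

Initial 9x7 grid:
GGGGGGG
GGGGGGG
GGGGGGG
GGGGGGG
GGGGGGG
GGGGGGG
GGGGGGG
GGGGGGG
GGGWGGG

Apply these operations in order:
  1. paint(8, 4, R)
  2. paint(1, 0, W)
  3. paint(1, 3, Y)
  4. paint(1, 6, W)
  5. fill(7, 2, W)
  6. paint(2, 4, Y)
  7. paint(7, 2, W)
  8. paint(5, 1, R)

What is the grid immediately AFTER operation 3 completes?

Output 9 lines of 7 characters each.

Answer: GGGGGGG
WGGYGGG
GGGGGGG
GGGGGGG
GGGGGGG
GGGGGGG
GGGGGGG
GGGGGGG
GGGWRGG

Derivation:
After op 1 paint(8,4,R):
GGGGGGG
GGGGGGG
GGGGGGG
GGGGGGG
GGGGGGG
GGGGGGG
GGGGGGG
GGGGGGG
GGGWRGG
After op 2 paint(1,0,W):
GGGGGGG
WGGGGGG
GGGGGGG
GGGGGGG
GGGGGGG
GGGGGGG
GGGGGGG
GGGGGGG
GGGWRGG
After op 3 paint(1,3,Y):
GGGGGGG
WGGYGGG
GGGGGGG
GGGGGGG
GGGGGGG
GGGGGGG
GGGGGGG
GGGGGGG
GGGWRGG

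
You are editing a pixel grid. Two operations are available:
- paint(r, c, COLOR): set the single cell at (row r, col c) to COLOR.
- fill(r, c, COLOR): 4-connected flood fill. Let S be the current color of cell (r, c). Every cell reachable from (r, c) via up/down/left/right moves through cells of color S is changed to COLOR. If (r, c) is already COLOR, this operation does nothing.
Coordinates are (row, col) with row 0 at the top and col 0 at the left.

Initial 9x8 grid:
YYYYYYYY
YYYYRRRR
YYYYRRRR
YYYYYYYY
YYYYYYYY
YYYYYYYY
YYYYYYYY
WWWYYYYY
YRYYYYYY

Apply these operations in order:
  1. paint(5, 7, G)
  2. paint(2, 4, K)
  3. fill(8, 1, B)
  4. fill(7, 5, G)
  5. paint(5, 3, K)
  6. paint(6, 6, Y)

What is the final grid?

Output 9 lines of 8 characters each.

After op 1 paint(5,7,G):
YYYYYYYY
YYYYRRRR
YYYYRRRR
YYYYYYYY
YYYYYYYY
YYYYYYYG
YYYYYYYY
WWWYYYYY
YRYYYYYY
After op 2 paint(2,4,K):
YYYYYYYY
YYYYRRRR
YYYYKRRR
YYYYYYYY
YYYYYYYY
YYYYYYYG
YYYYYYYY
WWWYYYYY
YRYYYYYY
After op 3 fill(8,1,B) [1 cells changed]:
YYYYYYYY
YYYYRRRR
YYYYKRRR
YYYYYYYY
YYYYYYYY
YYYYYYYG
YYYYYYYY
WWWYYYYY
YBYYYYYY
After op 4 fill(7,5,G) [58 cells changed]:
GGGGGGGG
GGGGRRRR
GGGGKRRR
GGGGGGGG
GGGGGGGG
GGGGGGGG
GGGGGGGG
WWWGGGGG
YBGGGGGG
After op 5 paint(5,3,K):
GGGGGGGG
GGGGRRRR
GGGGKRRR
GGGGGGGG
GGGGGGGG
GGGKGGGG
GGGGGGGG
WWWGGGGG
YBGGGGGG
After op 6 paint(6,6,Y):
GGGGGGGG
GGGGRRRR
GGGGKRRR
GGGGGGGG
GGGGGGGG
GGGKGGGG
GGGGGGYG
WWWGGGGG
YBGGGGGG

Answer: GGGGGGGG
GGGGRRRR
GGGGKRRR
GGGGGGGG
GGGGGGGG
GGGKGGGG
GGGGGGYG
WWWGGGGG
YBGGGGGG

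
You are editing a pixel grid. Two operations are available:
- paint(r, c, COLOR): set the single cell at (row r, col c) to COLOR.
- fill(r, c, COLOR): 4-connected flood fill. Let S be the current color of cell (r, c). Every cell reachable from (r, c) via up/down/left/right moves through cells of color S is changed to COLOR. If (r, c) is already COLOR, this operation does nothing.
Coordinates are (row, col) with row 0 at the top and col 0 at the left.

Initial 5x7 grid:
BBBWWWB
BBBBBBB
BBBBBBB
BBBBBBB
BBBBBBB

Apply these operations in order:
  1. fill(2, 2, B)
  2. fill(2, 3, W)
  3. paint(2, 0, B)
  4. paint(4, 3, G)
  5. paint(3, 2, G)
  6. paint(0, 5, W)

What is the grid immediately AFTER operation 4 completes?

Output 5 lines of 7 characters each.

Answer: WWWWWWW
WWWWWWW
BWWWWWW
WWWWWWW
WWWGWWW

Derivation:
After op 1 fill(2,2,B) [0 cells changed]:
BBBWWWB
BBBBBBB
BBBBBBB
BBBBBBB
BBBBBBB
After op 2 fill(2,3,W) [32 cells changed]:
WWWWWWW
WWWWWWW
WWWWWWW
WWWWWWW
WWWWWWW
After op 3 paint(2,0,B):
WWWWWWW
WWWWWWW
BWWWWWW
WWWWWWW
WWWWWWW
After op 4 paint(4,3,G):
WWWWWWW
WWWWWWW
BWWWWWW
WWWWWWW
WWWGWWW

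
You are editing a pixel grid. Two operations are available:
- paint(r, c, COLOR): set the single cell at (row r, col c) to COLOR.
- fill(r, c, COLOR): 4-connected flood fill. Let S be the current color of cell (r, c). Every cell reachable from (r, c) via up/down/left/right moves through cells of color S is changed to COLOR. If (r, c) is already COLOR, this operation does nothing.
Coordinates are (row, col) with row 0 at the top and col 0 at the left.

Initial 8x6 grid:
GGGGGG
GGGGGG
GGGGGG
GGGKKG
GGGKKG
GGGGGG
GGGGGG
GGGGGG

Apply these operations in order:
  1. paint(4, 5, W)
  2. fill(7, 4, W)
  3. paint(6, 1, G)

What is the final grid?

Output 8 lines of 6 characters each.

After op 1 paint(4,5,W):
GGGGGG
GGGGGG
GGGGGG
GGGKKG
GGGKKW
GGGGGG
GGGGGG
GGGGGG
After op 2 fill(7,4,W) [43 cells changed]:
WWWWWW
WWWWWW
WWWWWW
WWWKKW
WWWKKW
WWWWWW
WWWWWW
WWWWWW
After op 3 paint(6,1,G):
WWWWWW
WWWWWW
WWWWWW
WWWKKW
WWWKKW
WWWWWW
WGWWWW
WWWWWW

Answer: WWWWWW
WWWWWW
WWWWWW
WWWKKW
WWWKKW
WWWWWW
WGWWWW
WWWWWW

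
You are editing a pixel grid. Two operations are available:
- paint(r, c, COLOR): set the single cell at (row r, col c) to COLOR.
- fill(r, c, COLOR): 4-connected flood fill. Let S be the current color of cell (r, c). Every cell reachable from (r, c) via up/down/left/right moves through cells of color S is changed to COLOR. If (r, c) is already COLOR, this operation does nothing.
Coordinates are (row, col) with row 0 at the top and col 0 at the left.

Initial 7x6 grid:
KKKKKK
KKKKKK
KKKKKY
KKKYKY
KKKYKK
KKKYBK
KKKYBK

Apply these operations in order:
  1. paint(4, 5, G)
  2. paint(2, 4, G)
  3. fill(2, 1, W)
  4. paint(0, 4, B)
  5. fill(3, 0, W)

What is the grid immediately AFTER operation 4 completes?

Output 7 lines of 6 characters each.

Answer: WWWWBW
WWWWWW
WWWWGY
WWWYKY
WWWYKG
WWWYBK
WWWYBK

Derivation:
After op 1 paint(4,5,G):
KKKKKK
KKKKKK
KKKKKY
KKKYKY
KKKYKG
KKKYBK
KKKYBK
After op 2 paint(2,4,G):
KKKKKK
KKKKKK
KKKKGY
KKKYKY
KKKYKG
KKKYBK
KKKYBK
After op 3 fill(2,1,W) [28 cells changed]:
WWWWWW
WWWWWW
WWWWGY
WWWYKY
WWWYKG
WWWYBK
WWWYBK
After op 4 paint(0,4,B):
WWWWBW
WWWWWW
WWWWGY
WWWYKY
WWWYKG
WWWYBK
WWWYBK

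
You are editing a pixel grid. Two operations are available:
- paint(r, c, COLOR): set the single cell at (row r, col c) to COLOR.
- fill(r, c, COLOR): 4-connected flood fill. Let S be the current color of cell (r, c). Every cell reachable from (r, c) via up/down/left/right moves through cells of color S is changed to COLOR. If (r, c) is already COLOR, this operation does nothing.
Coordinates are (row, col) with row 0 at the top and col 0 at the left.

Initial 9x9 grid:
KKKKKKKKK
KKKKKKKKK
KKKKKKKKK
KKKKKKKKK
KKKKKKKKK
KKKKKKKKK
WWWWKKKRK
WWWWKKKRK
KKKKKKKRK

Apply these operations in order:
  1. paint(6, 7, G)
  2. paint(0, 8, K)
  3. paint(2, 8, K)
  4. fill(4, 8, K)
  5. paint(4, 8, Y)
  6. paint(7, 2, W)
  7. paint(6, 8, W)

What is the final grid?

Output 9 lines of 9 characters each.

After op 1 paint(6,7,G):
KKKKKKKKK
KKKKKKKKK
KKKKKKKKK
KKKKKKKKK
KKKKKKKKK
KKKKKKKKK
WWWWKKKGK
WWWWKKKRK
KKKKKKKRK
After op 2 paint(0,8,K):
KKKKKKKKK
KKKKKKKKK
KKKKKKKKK
KKKKKKKKK
KKKKKKKKK
KKKKKKKKK
WWWWKKKGK
WWWWKKKRK
KKKKKKKRK
After op 3 paint(2,8,K):
KKKKKKKKK
KKKKKKKKK
KKKKKKKKK
KKKKKKKKK
KKKKKKKKK
KKKKKKKKK
WWWWKKKGK
WWWWKKKRK
KKKKKKKRK
After op 4 fill(4,8,K) [0 cells changed]:
KKKKKKKKK
KKKKKKKKK
KKKKKKKKK
KKKKKKKKK
KKKKKKKKK
KKKKKKKKK
WWWWKKKGK
WWWWKKKRK
KKKKKKKRK
After op 5 paint(4,8,Y):
KKKKKKKKK
KKKKKKKKK
KKKKKKKKK
KKKKKKKKK
KKKKKKKKY
KKKKKKKKK
WWWWKKKGK
WWWWKKKRK
KKKKKKKRK
After op 6 paint(7,2,W):
KKKKKKKKK
KKKKKKKKK
KKKKKKKKK
KKKKKKKKK
KKKKKKKKY
KKKKKKKKK
WWWWKKKGK
WWWWKKKRK
KKKKKKKRK
After op 7 paint(6,8,W):
KKKKKKKKK
KKKKKKKKK
KKKKKKKKK
KKKKKKKKK
KKKKKKKKY
KKKKKKKKK
WWWWKKKGW
WWWWKKKRK
KKKKKKKRK

Answer: KKKKKKKKK
KKKKKKKKK
KKKKKKKKK
KKKKKKKKK
KKKKKKKKY
KKKKKKKKK
WWWWKKKGW
WWWWKKKRK
KKKKKKKRK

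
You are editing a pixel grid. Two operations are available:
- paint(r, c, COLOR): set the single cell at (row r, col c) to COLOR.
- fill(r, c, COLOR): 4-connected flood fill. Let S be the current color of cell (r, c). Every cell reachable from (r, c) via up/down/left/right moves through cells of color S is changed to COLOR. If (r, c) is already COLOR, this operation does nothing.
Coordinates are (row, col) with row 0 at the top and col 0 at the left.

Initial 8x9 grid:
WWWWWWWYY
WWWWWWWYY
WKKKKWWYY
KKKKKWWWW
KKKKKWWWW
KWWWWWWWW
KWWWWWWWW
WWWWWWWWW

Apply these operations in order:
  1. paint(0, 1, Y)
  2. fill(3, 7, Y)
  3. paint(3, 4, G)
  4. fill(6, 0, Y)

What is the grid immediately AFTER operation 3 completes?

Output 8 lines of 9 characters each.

After op 1 paint(0,1,Y):
WYWWWWWYY
WWWWWWWYY
WKKKKWWYY
KKKKKWWWW
KKKKKWWWW
KWWWWWWWW
KWWWWWWWW
WWWWWWWWW
After op 2 fill(3,7,Y) [49 cells changed]:
YYYYYYYYY
YYYYYYYYY
YKKKKYYYY
KKKKKYYYY
KKKKKYYYY
KYYYYYYYY
KYYYYYYYY
YYYYYYYYY
After op 3 paint(3,4,G):
YYYYYYYYY
YYYYYYYYY
YKKKKYYYY
KKKKGYYYY
KKKKKYYYY
KYYYYYYYY
KYYYYYYYY
YYYYYYYYY

Answer: YYYYYYYYY
YYYYYYYYY
YKKKKYYYY
KKKKGYYYY
KKKKKYYYY
KYYYYYYYY
KYYYYYYYY
YYYYYYYYY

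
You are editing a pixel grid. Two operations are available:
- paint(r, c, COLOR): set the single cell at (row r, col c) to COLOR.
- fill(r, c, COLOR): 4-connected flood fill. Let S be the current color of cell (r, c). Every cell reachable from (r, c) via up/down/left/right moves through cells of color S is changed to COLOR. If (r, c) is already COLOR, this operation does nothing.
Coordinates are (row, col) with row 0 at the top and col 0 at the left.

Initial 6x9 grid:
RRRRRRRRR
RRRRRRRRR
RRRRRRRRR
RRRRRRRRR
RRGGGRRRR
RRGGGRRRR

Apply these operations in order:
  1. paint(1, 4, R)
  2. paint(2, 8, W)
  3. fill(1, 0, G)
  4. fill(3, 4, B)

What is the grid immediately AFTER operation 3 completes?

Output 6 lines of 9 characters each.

After op 1 paint(1,4,R):
RRRRRRRRR
RRRRRRRRR
RRRRRRRRR
RRRRRRRRR
RRGGGRRRR
RRGGGRRRR
After op 2 paint(2,8,W):
RRRRRRRRR
RRRRRRRRR
RRRRRRRRW
RRRRRRRRR
RRGGGRRRR
RRGGGRRRR
After op 3 fill(1,0,G) [47 cells changed]:
GGGGGGGGG
GGGGGGGGG
GGGGGGGGW
GGGGGGGGG
GGGGGGGGG
GGGGGGGGG

Answer: GGGGGGGGG
GGGGGGGGG
GGGGGGGGW
GGGGGGGGG
GGGGGGGGG
GGGGGGGGG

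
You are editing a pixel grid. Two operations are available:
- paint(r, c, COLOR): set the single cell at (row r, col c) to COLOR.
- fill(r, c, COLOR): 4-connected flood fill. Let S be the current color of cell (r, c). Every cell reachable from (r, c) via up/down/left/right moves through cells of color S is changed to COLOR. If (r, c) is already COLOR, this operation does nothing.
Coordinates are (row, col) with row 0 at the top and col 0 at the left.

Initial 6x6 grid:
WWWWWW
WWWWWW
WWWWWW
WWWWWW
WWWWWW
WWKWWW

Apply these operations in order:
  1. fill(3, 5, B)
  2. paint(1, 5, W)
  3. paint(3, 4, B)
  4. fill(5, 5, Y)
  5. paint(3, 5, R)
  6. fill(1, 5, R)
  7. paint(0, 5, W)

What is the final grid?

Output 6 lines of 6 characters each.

After op 1 fill(3,5,B) [35 cells changed]:
BBBBBB
BBBBBB
BBBBBB
BBBBBB
BBBBBB
BBKBBB
After op 2 paint(1,5,W):
BBBBBB
BBBBBW
BBBBBB
BBBBBB
BBBBBB
BBKBBB
After op 3 paint(3,4,B):
BBBBBB
BBBBBW
BBBBBB
BBBBBB
BBBBBB
BBKBBB
After op 4 fill(5,5,Y) [34 cells changed]:
YYYYYY
YYYYYW
YYYYYY
YYYYYY
YYYYYY
YYKYYY
After op 5 paint(3,5,R):
YYYYYY
YYYYYW
YYYYYY
YYYYYR
YYYYYY
YYKYYY
After op 6 fill(1,5,R) [1 cells changed]:
YYYYYY
YYYYYR
YYYYYY
YYYYYR
YYYYYY
YYKYYY
After op 7 paint(0,5,W):
YYYYYW
YYYYYR
YYYYYY
YYYYYR
YYYYYY
YYKYYY

Answer: YYYYYW
YYYYYR
YYYYYY
YYYYYR
YYYYYY
YYKYYY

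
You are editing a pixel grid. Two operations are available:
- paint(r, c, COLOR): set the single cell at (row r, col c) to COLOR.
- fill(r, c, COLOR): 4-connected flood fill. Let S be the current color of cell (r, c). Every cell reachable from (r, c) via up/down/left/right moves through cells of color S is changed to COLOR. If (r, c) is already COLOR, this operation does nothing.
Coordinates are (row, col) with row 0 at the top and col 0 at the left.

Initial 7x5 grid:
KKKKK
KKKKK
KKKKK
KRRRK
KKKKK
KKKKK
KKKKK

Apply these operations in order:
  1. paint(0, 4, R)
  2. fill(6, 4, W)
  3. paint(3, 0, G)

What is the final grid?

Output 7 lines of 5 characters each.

Answer: WWWWR
WWWWW
WWWWW
GRRRW
WWWWW
WWWWW
WWWWW

Derivation:
After op 1 paint(0,4,R):
KKKKR
KKKKK
KKKKK
KRRRK
KKKKK
KKKKK
KKKKK
After op 2 fill(6,4,W) [31 cells changed]:
WWWWR
WWWWW
WWWWW
WRRRW
WWWWW
WWWWW
WWWWW
After op 3 paint(3,0,G):
WWWWR
WWWWW
WWWWW
GRRRW
WWWWW
WWWWW
WWWWW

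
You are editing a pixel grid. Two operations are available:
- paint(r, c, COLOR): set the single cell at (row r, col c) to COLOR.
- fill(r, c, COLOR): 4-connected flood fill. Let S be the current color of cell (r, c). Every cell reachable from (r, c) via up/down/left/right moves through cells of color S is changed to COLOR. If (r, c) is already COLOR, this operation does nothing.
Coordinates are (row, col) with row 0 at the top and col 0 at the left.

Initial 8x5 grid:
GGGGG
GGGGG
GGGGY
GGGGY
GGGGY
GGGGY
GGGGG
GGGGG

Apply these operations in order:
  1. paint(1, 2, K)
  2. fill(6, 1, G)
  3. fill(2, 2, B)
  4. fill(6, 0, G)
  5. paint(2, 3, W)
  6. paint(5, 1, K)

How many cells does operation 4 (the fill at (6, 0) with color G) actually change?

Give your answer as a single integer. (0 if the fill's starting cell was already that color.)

After op 1 paint(1,2,K):
GGGGG
GGKGG
GGGGY
GGGGY
GGGGY
GGGGY
GGGGG
GGGGG
After op 2 fill(6,1,G) [0 cells changed]:
GGGGG
GGKGG
GGGGY
GGGGY
GGGGY
GGGGY
GGGGG
GGGGG
After op 3 fill(2,2,B) [35 cells changed]:
BBBBB
BBKBB
BBBBY
BBBBY
BBBBY
BBBBY
BBBBB
BBBBB
After op 4 fill(6,0,G) [35 cells changed]:
GGGGG
GGKGG
GGGGY
GGGGY
GGGGY
GGGGY
GGGGG
GGGGG

Answer: 35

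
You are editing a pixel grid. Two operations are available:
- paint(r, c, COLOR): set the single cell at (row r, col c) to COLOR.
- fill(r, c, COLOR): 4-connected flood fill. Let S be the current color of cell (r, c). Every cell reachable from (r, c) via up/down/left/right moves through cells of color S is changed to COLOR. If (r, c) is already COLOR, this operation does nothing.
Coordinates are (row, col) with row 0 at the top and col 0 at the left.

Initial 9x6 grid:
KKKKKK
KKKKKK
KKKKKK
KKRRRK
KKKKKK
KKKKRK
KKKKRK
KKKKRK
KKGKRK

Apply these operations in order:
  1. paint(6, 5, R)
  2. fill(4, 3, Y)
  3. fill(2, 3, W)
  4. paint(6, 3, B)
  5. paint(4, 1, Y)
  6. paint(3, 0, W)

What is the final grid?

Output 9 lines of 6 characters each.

After op 1 paint(6,5,R):
KKKKKK
KKKKKK
KKKKKK
KKRRRK
KKKKKK
KKKKRK
KKKKRR
KKKKRK
KKGKRK
After op 2 fill(4,3,Y) [43 cells changed]:
YYYYYY
YYYYYY
YYYYYY
YYRRRY
YYYYYY
YYYYRY
YYYYRR
YYYYRK
YYGYRK
After op 3 fill(2,3,W) [43 cells changed]:
WWWWWW
WWWWWW
WWWWWW
WWRRRW
WWWWWW
WWWWRW
WWWWRR
WWWWRK
WWGWRK
After op 4 paint(6,3,B):
WWWWWW
WWWWWW
WWWWWW
WWRRRW
WWWWWW
WWWWRW
WWWBRR
WWWWRK
WWGWRK
After op 5 paint(4,1,Y):
WWWWWW
WWWWWW
WWWWWW
WWRRRW
WYWWWW
WWWWRW
WWWBRR
WWWWRK
WWGWRK
After op 6 paint(3,0,W):
WWWWWW
WWWWWW
WWWWWW
WWRRRW
WYWWWW
WWWWRW
WWWBRR
WWWWRK
WWGWRK

Answer: WWWWWW
WWWWWW
WWWWWW
WWRRRW
WYWWWW
WWWWRW
WWWBRR
WWWWRK
WWGWRK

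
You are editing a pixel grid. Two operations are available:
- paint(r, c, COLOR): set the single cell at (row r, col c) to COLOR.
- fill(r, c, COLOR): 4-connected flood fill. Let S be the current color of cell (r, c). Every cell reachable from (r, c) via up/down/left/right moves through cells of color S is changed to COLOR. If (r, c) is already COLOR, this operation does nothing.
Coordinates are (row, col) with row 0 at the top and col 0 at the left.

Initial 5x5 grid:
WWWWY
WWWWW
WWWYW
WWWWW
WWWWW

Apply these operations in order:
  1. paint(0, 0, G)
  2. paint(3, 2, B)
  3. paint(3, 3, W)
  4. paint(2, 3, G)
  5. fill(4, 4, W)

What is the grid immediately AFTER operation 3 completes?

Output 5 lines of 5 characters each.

Answer: GWWWY
WWWWW
WWWYW
WWBWW
WWWWW

Derivation:
After op 1 paint(0,0,G):
GWWWY
WWWWW
WWWYW
WWWWW
WWWWW
After op 2 paint(3,2,B):
GWWWY
WWWWW
WWWYW
WWBWW
WWWWW
After op 3 paint(3,3,W):
GWWWY
WWWWW
WWWYW
WWBWW
WWWWW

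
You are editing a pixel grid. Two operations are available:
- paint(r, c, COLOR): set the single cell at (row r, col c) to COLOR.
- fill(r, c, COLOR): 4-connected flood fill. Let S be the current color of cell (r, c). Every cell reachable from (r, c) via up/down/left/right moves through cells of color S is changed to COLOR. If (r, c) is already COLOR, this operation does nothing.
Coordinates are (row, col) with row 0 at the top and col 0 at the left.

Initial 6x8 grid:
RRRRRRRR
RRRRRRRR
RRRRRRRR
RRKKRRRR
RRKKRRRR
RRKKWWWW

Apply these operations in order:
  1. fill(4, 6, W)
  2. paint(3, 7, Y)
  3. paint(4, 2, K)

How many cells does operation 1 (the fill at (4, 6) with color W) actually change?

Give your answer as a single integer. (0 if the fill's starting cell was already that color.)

After op 1 fill(4,6,W) [38 cells changed]:
WWWWWWWW
WWWWWWWW
WWWWWWWW
WWKKWWWW
WWKKWWWW
WWKKWWWW

Answer: 38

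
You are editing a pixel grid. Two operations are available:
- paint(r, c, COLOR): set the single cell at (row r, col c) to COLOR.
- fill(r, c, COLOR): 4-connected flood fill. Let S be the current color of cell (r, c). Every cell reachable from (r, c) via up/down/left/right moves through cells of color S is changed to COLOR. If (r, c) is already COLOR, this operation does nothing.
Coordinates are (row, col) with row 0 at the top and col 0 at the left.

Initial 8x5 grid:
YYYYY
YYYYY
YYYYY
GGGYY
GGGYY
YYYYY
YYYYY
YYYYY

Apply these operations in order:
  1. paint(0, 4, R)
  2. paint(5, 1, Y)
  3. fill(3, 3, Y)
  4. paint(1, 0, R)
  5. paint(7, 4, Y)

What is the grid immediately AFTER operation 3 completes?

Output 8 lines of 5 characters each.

After op 1 paint(0,4,R):
YYYYR
YYYYY
YYYYY
GGGYY
GGGYY
YYYYY
YYYYY
YYYYY
After op 2 paint(5,1,Y):
YYYYR
YYYYY
YYYYY
GGGYY
GGGYY
YYYYY
YYYYY
YYYYY
After op 3 fill(3,3,Y) [0 cells changed]:
YYYYR
YYYYY
YYYYY
GGGYY
GGGYY
YYYYY
YYYYY
YYYYY

Answer: YYYYR
YYYYY
YYYYY
GGGYY
GGGYY
YYYYY
YYYYY
YYYYY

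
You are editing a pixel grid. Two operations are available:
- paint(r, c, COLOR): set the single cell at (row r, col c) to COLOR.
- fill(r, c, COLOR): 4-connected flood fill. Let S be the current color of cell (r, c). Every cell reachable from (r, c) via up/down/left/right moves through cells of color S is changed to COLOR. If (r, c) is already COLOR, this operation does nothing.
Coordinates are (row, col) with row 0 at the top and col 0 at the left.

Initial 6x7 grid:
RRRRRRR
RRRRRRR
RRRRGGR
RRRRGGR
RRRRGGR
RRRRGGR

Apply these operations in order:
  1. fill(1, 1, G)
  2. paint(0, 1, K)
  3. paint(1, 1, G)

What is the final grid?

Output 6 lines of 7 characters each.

After op 1 fill(1,1,G) [34 cells changed]:
GGGGGGG
GGGGGGG
GGGGGGG
GGGGGGG
GGGGGGG
GGGGGGG
After op 2 paint(0,1,K):
GKGGGGG
GGGGGGG
GGGGGGG
GGGGGGG
GGGGGGG
GGGGGGG
After op 3 paint(1,1,G):
GKGGGGG
GGGGGGG
GGGGGGG
GGGGGGG
GGGGGGG
GGGGGGG

Answer: GKGGGGG
GGGGGGG
GGGGGGG
GGGGGGG
GGGGGGG
GGGGGGG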